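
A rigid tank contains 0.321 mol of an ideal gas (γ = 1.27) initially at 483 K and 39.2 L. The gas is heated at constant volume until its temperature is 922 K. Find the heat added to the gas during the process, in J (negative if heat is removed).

4340 J

P₁ = nRT₁/V₁ = 0.321×8.314×483/39.2 = 32.9 kPa.
Isochoric: V stays 39.2 L; P/T = const ⇒ T₂ = 922 K, P₂ = 62.8 kPa.
W = 0 (no volume change).
ΔU = nCvΔT = 0.321×30.8×(922−483) = 4340 J.
Q = ΔU = 4340 J.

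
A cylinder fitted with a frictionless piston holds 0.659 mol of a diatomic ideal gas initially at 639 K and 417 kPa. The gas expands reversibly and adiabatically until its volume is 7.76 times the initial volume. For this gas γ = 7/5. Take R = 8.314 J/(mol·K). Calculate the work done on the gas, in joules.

-4900 J

V₁ = nRT₁/P₁ = 0.659×8.314×639/417 = 8.40 L.
Adiabatic: TV^(γ−1) = const ⇒ T₂ = 639×(0.129)^0.400 = 282 K; PV^γ = const ⇒ P₂ = 23.7 kPa.
ΔU = nCvΔT = 0.659×20.8×(282−639) = -4900 J.
Q = 0 for an adiabatic process, so W = −ΔU = 4900 J.
Work done on the gas = −W_by = -4900 J.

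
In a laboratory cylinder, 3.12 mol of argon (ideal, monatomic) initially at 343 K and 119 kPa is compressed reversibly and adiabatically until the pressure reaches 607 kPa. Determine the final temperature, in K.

658 K

V₁ = nRT₁/P₁ = 3.12×8.314×343/119 = 74.8 L.
Adiabatic: T₂/T₁ = (P₂/P₁)^((γ−1)/γ) ⇒ T₂ = 343×(5.10)^0.400 = 658 K; V₂ = 28.1 L.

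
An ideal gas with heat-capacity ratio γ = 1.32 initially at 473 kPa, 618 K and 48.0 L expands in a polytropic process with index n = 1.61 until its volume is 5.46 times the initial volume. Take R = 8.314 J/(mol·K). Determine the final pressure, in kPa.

30.8 kPa

Polytropic n=1.61: T₂ = T₁(V₁/V₂)^(n−1) = 618×(0.183)^0.61 = 219 K; P₂ = P₁(V₁/V₂)^n = 30.8 kPa.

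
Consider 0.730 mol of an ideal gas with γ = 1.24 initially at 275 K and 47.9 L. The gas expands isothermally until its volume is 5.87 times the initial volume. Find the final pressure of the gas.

P₁ = nRT₁/V₁ = 0.730×8.314×275/47.9 = 34.8 kPa.
Isothermal: T stays 275 K; PV = const ⇒ V₂ = 281 L, P₂ = 5.94 kPa.

5.94 kPa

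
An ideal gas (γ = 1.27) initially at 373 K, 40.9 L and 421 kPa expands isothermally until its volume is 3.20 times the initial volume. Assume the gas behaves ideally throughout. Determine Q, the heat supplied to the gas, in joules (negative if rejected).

n = P₁V₁/(RT₁) = 421×40.9/(8.314×373) = 5.55 mol.
Isothermal: T stays 373 K; PV = const ⇒ V₂ = 131 L, P₂ = 132 kPa.
ΔU = 0 (ideal gas, T constant).
W = nRT ln(V₂/V₁) = 5.55×8.314×373×ln(3.20) = 20000 J.
Q = ΔU + W = 20000 J.

20000 J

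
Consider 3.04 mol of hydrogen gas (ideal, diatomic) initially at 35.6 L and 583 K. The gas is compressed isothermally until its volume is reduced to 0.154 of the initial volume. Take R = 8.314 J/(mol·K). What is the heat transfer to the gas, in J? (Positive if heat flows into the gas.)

P₁ = nRT₁/V₁ = 3.04×8.314×583/35.6 = 414 kPa.
Isothermal: T stays 583 K; PV = const ⇒ V₂ = 5.48 L, P₂ = 2690 kPa.
ΔU = 0 (ideal gas, T constant).
W = nRT ln(V₂/V₁) = 3.04×8.314×583×ln(0.154) = -27600 J.
Q = ΔU + W = -27600 J.

-27600 J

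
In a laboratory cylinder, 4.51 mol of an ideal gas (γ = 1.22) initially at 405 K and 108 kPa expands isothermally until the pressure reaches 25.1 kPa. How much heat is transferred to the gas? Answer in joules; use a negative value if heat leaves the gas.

V₁ = nRT₁/P₁ = 4.51×8.314×405/108 = 141 L.
Isothermal: T stays 405 K; PV = const ⇒ V₂ = 605 L, P₂ = 25.1 kPa.
ΔU = 0 (ideal gas, T constant).
W = nRT ln(V₂/V₁) = 4.51×8.314×405×ln(4.30) = 22200 J.
Q = ΔU + W = 22200 J.

22200 J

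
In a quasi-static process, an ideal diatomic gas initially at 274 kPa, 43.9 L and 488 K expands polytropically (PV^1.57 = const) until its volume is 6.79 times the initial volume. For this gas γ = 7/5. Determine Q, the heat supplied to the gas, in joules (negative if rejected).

n = P₁V₁/(RT₁) = 274×43.9/(8.314×488) = 2.96 mol.
Polytropic n=1.57: T₂ = T₁(V₁/V₂)^(n−1) = 488×(0.147)^0.57 = 164 K; P₂ = P₁(V₁/V₂)^n = 13.5 kPa.
W = (P₁V₁−P₂V₂)/(n−1) = (274×43.9−13.5×298)/0.57 = 14000 J.
ΔU = nCvΔT = 2.96×20.8×(164−488) = -20000 J.
Q = ΔU + W = -5960 J.

-5960 J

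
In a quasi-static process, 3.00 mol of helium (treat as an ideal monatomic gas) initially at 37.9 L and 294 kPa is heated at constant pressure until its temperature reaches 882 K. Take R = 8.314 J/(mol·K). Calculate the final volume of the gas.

T₁ = P₁V₁/(nR) = 294×37.9/(3.00×8.314) = 447 K.
Isobaric: P stays 294 kPa; V/T = const ⇒ T₂ = 882 K, V₂ = 74.8 L.

74.8 L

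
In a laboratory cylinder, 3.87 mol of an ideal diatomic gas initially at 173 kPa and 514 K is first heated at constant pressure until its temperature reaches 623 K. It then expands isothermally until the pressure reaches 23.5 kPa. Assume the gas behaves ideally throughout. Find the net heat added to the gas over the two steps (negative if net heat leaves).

52300 J

V₁ = nRT₁/P₁ = 3.87×8.314×514/173 = 95.6 L.
Step 1 — Isobaric: P stays 173 kPa; V/T = const ⇒ T₂ = 623 K, V₂ = 116 L.
W = PΔV = 173×(116−95.6) kPa·L = 3510 J.
ΔU = nCvΔT = 3.87×20.8×(623−514) = 8770 J.
Q = ΔU + W = nCpΔT = 12300 J.
State after step 1: P = 173 kPa, V = 116 L, T = 623 K.
Step 2 — Isothermal: T stays 623 K; PV = const ⇒ V₂ = 853 L, P₂ = 23.5 kPa.
ΔU = 0 (ideal gas, T constant).
W = nRT ln(V₂/V₁) = 3.87×8.314×623×ln(7.36) = 40000 J.
Q = ΔU + W = 40000 J.
Net over both steps: W = 43500 J, Q = 52300 J, ΔU = 8770 J.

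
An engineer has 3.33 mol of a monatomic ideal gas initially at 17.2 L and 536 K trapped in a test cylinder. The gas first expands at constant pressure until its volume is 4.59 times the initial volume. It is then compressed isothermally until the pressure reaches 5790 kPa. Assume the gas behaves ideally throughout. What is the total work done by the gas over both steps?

-76400 J

P₁ = nRT₁/V₁ = 3.33×8.314×536/17.2 = 863 kPa.
Step 1 — Isobaric: P stays 863 kPa; V/T = const ⇒ T₂ = 2460 K, V₂ = 78.9 L.
W = PΔV = 863×(78.9−17.2) kPa·L = 53300 J.
ΔU = nCvΔT = 3.33×12.5×(2460−536) = 79900 J.
Q = ΔU + W = nCpΔT = 133000 J.
State after step 1: P = 863 kPa, V = 78.9 L, T = 2460 K.
Step 2 — Isothermal: T stays 2460 K; PV = const ⇒ V₂ = 11.8 L, P₂ = 5790 kPa.
ΔU = 0 (ideal gas, T constant).
W = nRT ln(V₂/V₁) = 3.33×8.314×2460×ln(0.149) = -130000 J.
Q = ΔU + W = -130000 J.
Net over both steps: W = -76400 J, Q = 3510 J, ΔU = 79900 J.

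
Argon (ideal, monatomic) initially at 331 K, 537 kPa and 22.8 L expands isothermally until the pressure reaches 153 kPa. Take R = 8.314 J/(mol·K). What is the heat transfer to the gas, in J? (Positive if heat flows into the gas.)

15400 J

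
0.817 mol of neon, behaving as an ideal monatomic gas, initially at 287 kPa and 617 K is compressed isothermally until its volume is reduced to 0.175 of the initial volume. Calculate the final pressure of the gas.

1640 kPa

V₁ = nRT₁/P₁ = 0.817×8.314×617/287 = 14.6 L.
Isothermal: T stays 617 K; PV = const ⇒ V₂ = 2.56 L, P₂ = 1640 kPa.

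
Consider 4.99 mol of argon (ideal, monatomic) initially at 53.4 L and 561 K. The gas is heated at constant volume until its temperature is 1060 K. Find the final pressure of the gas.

P₁ = nRT₁/V₁ = 4.99×8.314×561/53.4 = 436 kPa.
Isochoric: V stays 53.4 L; P/T = const ⇒ T₂ = 1060 K, P₂ = 824 kPa.

824 kPa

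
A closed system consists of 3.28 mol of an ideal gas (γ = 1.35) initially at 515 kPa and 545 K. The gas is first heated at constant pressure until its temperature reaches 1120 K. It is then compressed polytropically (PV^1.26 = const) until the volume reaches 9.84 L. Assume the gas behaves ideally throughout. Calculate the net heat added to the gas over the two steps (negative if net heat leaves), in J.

V₁ = nRT₁/P₁ = 3.28×8.314×545/515 = 28.9 L.
Step 1 — Isobaric: P stays 515 kPa; V/T = const ⇒ T₂ = 1120 K, V₂ = 59.3 L.
W = PΔV = 515×(59.3−28.9) kPa·L = 15700 J.
ΔU = nCvΔT = 3.28×23.8×(1120−545) = 44800 J.
Q = ΔU + W = nCpΔT = 60500 J.
State after step 1: P = 515 kPa, V = 59.3 L, T = 1120 K.
Step 2 — Polytropic n=1.26: T₂ = T₁(V₁/V₂)^(n−1) = 1120×(6.03)^0.26 = 1790 K; P₂ = P₁(V₁/V₂)^n = 4950 kPa.
W = (P₁V₁−P₂V₂)/(n−1) = (515×59.3−4950×9.84)/0.26 = -69900 J.
ΔU = nCvΔT = 3.28×23.8×(1790−1120) = 51900 J.
Q = ΔU + W = -18000 J.
Net over both steps: W = -54200 J, Q = 42500 J, ΔU = 96700 J.

42500 J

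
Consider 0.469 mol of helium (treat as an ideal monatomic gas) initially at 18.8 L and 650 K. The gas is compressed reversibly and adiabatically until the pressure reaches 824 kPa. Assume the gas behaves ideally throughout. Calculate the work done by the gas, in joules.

P₁ = nRT₁/V₁ = 0.469×8.314×650/18.8 = 135 kPa.
Adiabatic: T₂/T₁ = (P₂/P₁)^((γ−1)/γ) ⇒ T₂ = 650×(6.11)^0.400 = 1340 K; V₂ = 6.35 L.
ΔU = nCvΔT = 0.469×12.5×(1340−650) = 4040 J.
Q = 0 for an adiabatic process, so W = −ΔU = -4040 J.

-4040 J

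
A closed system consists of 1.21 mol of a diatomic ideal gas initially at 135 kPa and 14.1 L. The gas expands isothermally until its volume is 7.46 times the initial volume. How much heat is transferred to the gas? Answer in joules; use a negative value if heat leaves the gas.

3830 J

T₁ = P₁V₁/(nR) = 135×14.1/(1.21×8.314) = 189 K.
Isothermal: T stays 189 K; PV = const ⇒ V₂ = 105 L, P₂ = 18.1 kPa.
ΔU = 0 (ideal gas, T constant).
W = nRT ln(V₂/V₁) = 1.21×8.314×189×ln(7.46) = 3830 J.
Q = ΔU + W = 3830 J.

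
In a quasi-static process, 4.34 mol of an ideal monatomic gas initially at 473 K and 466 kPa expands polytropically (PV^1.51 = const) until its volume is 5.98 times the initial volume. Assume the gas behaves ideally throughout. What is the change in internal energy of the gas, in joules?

-15300 J

V₁ = nRT₁/P₁ = 4.34×8.314×473/466 = 36.6 L.
Polytropic n=1.51: T₂ = T₁(V₁/V₂)^(n−1) = 473×(0.167)^0.51 = 190 K; P₂ = P₁(V₁/V₂)^n = 31.3 kPa.
For an ideal gas ΔU = nCvΔT with Cv = (3/2)R = 12.5 J/(mol·K).
ΔU = 4.34×12.5×(190−473) = -15300 J.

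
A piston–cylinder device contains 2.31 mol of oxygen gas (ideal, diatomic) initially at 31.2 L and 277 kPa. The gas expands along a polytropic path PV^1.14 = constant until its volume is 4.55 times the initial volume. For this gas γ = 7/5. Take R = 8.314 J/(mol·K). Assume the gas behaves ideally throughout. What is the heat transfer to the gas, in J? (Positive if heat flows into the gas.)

7670 J

T₁ = P₁V₁/(nR) = 277×31.2/(2.31×8.314) = 450 K.
Polytropic n=1.14: T₂ = T₁(V₁/V₂)^(n−1) = 450×(0.220)^0.14 = 364 K; P₂ = P₁(V₁/V₂)^n = 49.2 kPa.
W = (P₁V₁−P₂V₂)/(n−1) = (277×31.2−49.2×142)/0.14 = 11800 J.
ΔU = nCvΔT = 2.31×20.8×(364−450) = -4130 J.
Q = ΔU + W = 7670 J.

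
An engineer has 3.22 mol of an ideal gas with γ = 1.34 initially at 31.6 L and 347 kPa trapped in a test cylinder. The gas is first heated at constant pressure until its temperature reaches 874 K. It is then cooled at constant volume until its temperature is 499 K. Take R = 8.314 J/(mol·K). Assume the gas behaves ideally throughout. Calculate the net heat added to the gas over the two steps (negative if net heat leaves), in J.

T₁ = P₁V₁/(nR) = 347×31.6/(3.22×8.314) = 410 K.
Step 1 — Isobaric: P stays 347 kPa; V/T = const ⇒ T₂ = 874 K, V₂ = 67.4 L.
W = PΔV = 347×(67.4−31.6) kPa·L = 12400 J.
ΔU = nCvΔT = 3.22×24.5×(874−410) = 36600 J.
Q = ΔU + W = nCpΔT = 49000 J.
State after step 1: P = 347 kPa, V = 67.4 L, T = 874 K.
Step 2 — Isochoric: V stays 67.4 L; P/T = const ⇒ T₂ = 499 K, P₂ = 198 kPa.
W = 0 (no volume change).
ΔU = nCvΔT = 3.22×24.5×(499−874) = -29500 J.
Q = ΔU = -29500 J.
Net over both steps: W = 12400 J, Q = 19500 J, ΔU = 7040 J.

19500 J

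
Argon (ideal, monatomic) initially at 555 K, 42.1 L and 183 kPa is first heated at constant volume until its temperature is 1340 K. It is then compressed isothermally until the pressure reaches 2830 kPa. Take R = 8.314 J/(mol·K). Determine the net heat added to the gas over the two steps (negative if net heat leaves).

n = P₁V₁/(RT₁) = 183×42.1/(8.314×555) = 1.67 mol.
Step 1 — Isochoric: V stays 42.1 L; P/T = const ⇒ T₂ = 1340 K, P₂ = 442 kPa.
W = 0 (no volume change).
ΔU = nCvΔT = 1.67×12.5×(1340−555) = 16300 J.
Q = ΔU = 16300 J.
State after step 1: P = 442 kPa, V = 42.1 L, T = 1340 K.
Step 2 — Isothermal: T stays 1340 K; PV = const ⇒ V₂ = 6.57 L, P₂ = 2830 kPa.
ΔU = 0 (ideal gas, T constant).
W = nRT ln(V₂/V₁) = 1.67×8.314×1340×ln(0.156) = -34500 J.
Q = ΔU + W = -34500 J.
Net over both steps: W = -34500 J, Q = -18200 J, ΔU = 16300 J.

-18200 J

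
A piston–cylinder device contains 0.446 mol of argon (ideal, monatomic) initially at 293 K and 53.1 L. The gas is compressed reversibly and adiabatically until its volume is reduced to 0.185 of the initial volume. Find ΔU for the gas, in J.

3390 J

P₁ = nRT₁/V₁ = 0.446×8.314×293/53.1 = 20.5 kPa.
Adiabatic: TV^(γ−1) = const ⇒ T₂ = 293×(5.41)^0.667 = 902 K; PV^γ = const ⇒ P₂ = 341 kPa.
For an ideal gas ΔU = nCvΔT with Cv = (3/2)R = 12.5 J/(mol·K).
ΔU = 0.446×12.5×(902−293) = 3390 J.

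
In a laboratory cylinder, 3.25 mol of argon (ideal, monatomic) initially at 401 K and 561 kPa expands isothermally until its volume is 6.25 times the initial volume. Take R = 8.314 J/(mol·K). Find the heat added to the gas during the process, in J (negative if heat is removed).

19900 J

V₁ = nRT₁/P₁ = 3.25×8.314×401/561 = 19.3 L.
Isothermal: T stays 401 K; PV = const ⇒ V₂ = 121 L, P₂ = 89.8 kPa.
ΔU = 0 (ideal gas, T constant).
W = nRT ln(V₂/V₁) = 3.25×8.314×401×ln(6.25) = 19900 J.
Q = ΔU + W = 19900 J.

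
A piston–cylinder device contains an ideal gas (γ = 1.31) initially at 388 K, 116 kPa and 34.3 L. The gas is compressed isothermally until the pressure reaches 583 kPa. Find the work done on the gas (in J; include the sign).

n = P₁V₁/(RT₁) = 116×34.3/(8.314×388) = 1.23 mol.
Isothermal: T stays 388 K; PV = const ⇒ V₂ = 6.82 L, P₂ = 583 kPa.
W = nRT ln(V₂/V₁) = 1.23×8.314×388×ln(0.199) = -6420 J.
Work done on the gas = −W_by = 6420 J.

6420 J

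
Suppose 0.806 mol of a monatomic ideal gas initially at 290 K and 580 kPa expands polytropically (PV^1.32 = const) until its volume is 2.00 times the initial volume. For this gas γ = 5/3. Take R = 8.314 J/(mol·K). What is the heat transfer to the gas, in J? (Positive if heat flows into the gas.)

V₁ = nRT₁/P₁ = 0.806×8.314×290/580 = 3.35 L.
Polytropic n=1.32: T₂ = T₁(V₁/V₂)^(n−1) = 290×(0.500)^0.32 = 232 K; P₂ = P₁(V₁/V₂)^n = 232 kPa.
W = (P₁V₁−P₂V₂)/(n−1) = (580×3.35−232×6.70)/0.32 = 1210 J.
ΔU = nCvΔT = 0.806×12.5×(232−290) = -580 J.
Q = ΔU + W = 628 J.

628 J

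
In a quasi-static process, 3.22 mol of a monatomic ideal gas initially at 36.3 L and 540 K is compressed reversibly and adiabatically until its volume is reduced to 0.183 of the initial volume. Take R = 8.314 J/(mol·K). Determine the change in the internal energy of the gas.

45600 J

P₁ = nRT₁/V₁ = 3.22×8.314×540/36.3 = 398 kPa.
Adiabatic: TV^(γ−1) = const ⇒ T₂ = 540×(5.46)^0.667 = 1680 K; PV^γ = const ⇒ P₂ = 6750 kPa.
For an ideal gas ΔU = nCvΔT with Cv = (3/2)R = 12.5 J/(mol·K).
ΔU = 3.22×12.5×(1680−540) = 45600 J.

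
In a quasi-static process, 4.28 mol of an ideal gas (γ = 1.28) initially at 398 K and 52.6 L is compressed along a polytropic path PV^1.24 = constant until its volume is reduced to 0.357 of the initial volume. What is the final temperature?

P₁ = nRT₁/V₁ = 4.28×8.314×398/52.6 = 269 kPa.
Polytropic n=1.24: T₂ = T₁(V₁/V₂)^(n−1) = 398×(2.80)^0.24 = 510 K; P₂ = P₁(V₁/V₂)^n = 966 kPa.

510 K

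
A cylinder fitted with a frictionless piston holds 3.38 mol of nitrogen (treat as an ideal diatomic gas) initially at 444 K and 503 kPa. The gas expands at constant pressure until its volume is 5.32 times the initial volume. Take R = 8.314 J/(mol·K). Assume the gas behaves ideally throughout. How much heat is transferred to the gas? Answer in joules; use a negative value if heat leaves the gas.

V₁ = nRT₁/P₁ = 3.38×8.314×444/503 = 24.8 L.
Isobaric: P stays 503 kPa; V/T = const ⇒ T₂ = 2360 K, V₂ = 132 L.
W = PΔV = 503×(132−24.8) kPa·L = 53900 J.
ΔU = nCvΔT = 3.38×20.8×(2360−444) = 135000 J.
Q = ΔU + W = nCpΔT = 189000 J.

189000 J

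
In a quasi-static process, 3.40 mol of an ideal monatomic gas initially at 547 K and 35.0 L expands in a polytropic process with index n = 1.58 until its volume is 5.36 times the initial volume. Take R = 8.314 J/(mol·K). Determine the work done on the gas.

-16600 J

P₁ = nRT₁/V₁ = 3.40×8.314×547/35.0 = 442 kPa.
Polytropic n=1.58: T₂ = T₁(V₁/V₂)^(n−1) = 547×(0.187)^0.58 = 207 K; P₂ = P₁(V₁/V₂)^n = 31.1 kPa.
W = (P₁V₁−P₂V₂)/(n−1) = (442×35.0−31.1×188)/0.58 = 16600 J.
Work done on the gas = −W_by = -16600 J.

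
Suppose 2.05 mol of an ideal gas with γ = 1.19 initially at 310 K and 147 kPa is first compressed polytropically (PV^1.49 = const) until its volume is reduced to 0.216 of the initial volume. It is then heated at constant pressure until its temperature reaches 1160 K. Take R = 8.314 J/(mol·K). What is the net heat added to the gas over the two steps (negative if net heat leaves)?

72800 J

V₁ = nRT₁/P₁ = 2.05×8.314×310/147 = 35.9 L.
Step 1 — Polytropic n=1.49: T₂ = T₁(V₁/V₂)^(n−1) = 310×(4.63)^0.49 = 657 K; P₂ = P₁(V₁/V₂)^n = 1440 kPa.
W = (P₁V₁−P₂V₂)/(n−1) = (147×35.9−1440×7.76)/0.49 = -12100 J.
ΔU = nCvΔT = 2.05×43.8×(657−310) = 31100 J.
Q = ΔU + W = 19100 J.
State after step 1: P = 1440 kPa, V = 7.76 L, T = 657 K.
Step 2 — Isobaric: P stays 1440 kPa; V/T = const ⇒ T₂ = 1160 K, V₂ = 13.7 L.
W = PΔV = 1440×(13.7−7.76) kPa·L = 8580 J.
ΔU = nCvΔT = 2.05×43.8×(1160−657) = 45100 J.
Q = ΔU + W = nCpΔT = 53700 J.
Net over both steps: W = -3490 J, Q = 72800 J, ΔU = 76200 J.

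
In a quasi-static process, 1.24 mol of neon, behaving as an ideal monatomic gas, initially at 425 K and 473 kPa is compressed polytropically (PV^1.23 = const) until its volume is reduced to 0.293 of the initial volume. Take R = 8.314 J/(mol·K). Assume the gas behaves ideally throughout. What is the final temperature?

564 K

V₁ = nRT₁/P₁ = 1.24×8.314×425/473 = 9.26 L.
Polytropic n=1.23: T₂ = T₁(V₁/V₂)^(n−1) = 425×(3.41)^0.23 = 564 K; P₂ = P₁(V₁/V₂)^n = 2140 kPa.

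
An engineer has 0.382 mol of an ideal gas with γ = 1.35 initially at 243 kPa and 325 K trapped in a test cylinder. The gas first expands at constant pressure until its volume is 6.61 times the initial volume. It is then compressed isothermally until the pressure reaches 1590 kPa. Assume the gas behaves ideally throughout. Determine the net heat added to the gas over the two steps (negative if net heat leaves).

V₁ = nRT₁/P₁ = 0.382×8.314×325/243 = 4.25 L.
Step 1 — Isobaric: P stays 243 kPa; V/T = const ⇒ T₂ = 2150 K, V₂ = 28.1 L.
W = PΔV = 243×(28.1−4.25) kPa·L = 5790 J.
ΔU = nCvΔT = 0.382×23.8×(2150−325) = 16500 J.
Q = ΔU + W = nCpΔT = 22300 J.
State after step 1: P = 243 kPa, V = 28.1 L, T = 2150 K.
Step 2 — Isothermal: T stays 2150 K; PV = const ⇒ V₂ = 4.29 L, P₂ = 1590 kPa.
ΔU = 0 (ideal gas, T constant).
W = nRT ln(V₂/V₁) = 0.382×8.314×2150×ln(0.153) = -12800 J.
Q = ΔU + W = -12800 J.
Net over both steps: W = -7030 J, Q = 9520 J, ΔU = 16500 J.

9520 J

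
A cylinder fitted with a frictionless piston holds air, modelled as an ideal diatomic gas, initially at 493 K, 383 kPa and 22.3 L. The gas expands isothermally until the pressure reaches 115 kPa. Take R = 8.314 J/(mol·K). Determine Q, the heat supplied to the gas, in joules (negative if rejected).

n = P₁V₁/(RT₁) = 383×22.3/(8.314×493) = 2.08 mol.
Isothermal: T stays 493 K; PV = const ⇒ V₂ = 74.3 L, P₂ = 115 kPa.
ΔU = 0 (ideal gas, T constant).
W = nRT ln(V₂/V₁) = 2.08×8.314×493×ln(3.33) = 10300 J.
Q = ΔU + W = 10300 J.

10300 J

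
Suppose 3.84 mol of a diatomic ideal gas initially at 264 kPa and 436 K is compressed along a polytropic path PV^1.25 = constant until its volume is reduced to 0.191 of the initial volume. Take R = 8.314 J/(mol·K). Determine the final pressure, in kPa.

V₁ = nRT₁/P₁ = 3.84×8.314×436/264 = 52.7 L.
Polytropic n=1.25: T₂ = T₁(V₁/V₂)^(n−1) = 436×(5.24)^0.25 = 660 K; P₂ = P₁(V₁/V₂)^n = 2090 kPa.

2090 kPa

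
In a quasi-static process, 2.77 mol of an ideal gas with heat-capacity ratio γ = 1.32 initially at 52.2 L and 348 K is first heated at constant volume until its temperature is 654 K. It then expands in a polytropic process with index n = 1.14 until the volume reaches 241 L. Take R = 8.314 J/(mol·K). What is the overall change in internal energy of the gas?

12900 J

P₁ = nRT₁/V₁ = 2.77×8.314×348/52.2 = 154 kPa.
Step 1 — Isochoric: V stays 52.2 L; P/T = const ⇒ T₂ = 654 K, P₂ = 289 kPa.
W = 0 (no volume change).
ΔU = nCvΔT = 2.77×26.0×(654−348) = 22000 J.
Q = ΔU = 22000 J.
State after step 1: P = 289 kPa, V = 52.2 L, T = 654 K.
Step 2 — Polytropic n=1.14: T₂ = T₁(V₁/V₂)^(n−1) = 654×(0.217)^0.14 = 528 K; P₂ = P₁(V₁/V₂)^n = 50.4 kPa.
W = (P₁V₁−P₂V₂)/(n−1) = (289×52.2−50.4×241)/0.14 = 20700 J.
ΔU = nCvΔT = 2.77×26.0×(528−654) = -9070 J.
Q = ΔU + W = 11700 J.
Net over both steps: W = 20700 J, Q = 33700 J, ΔU = 12900 J.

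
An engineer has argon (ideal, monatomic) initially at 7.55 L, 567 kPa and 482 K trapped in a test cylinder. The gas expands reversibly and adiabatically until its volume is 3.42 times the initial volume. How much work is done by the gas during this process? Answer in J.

3590 J

n = P₁V₁/(RT₁) = 567×7.55/(8.314×482) = 1.07 mol.
Adiabatic: TV^(γ−1) = const ⇒ T₂ = 482×(0.292)^0.667 = 212 K; PV^γ = const ⇒ P₂ = 73.0 kPa.
ΔU = nCvΔT = 1.07×12.5×(212−482) = -3590 J.
Q = 0 for an adiabatic process, so W = −ΔU = 3590 J.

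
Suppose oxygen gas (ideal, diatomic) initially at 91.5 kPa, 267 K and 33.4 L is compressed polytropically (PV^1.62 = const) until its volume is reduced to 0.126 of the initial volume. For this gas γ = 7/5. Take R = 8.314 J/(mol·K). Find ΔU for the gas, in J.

n = P₁V₁/(RT₁) = 91.5×33.4/(8.314×267) = 1.38 mol.
Polytropic n=1.62: T₂ = T₁(V₁/V₂)^(n−1) = 267×(7.94)^0.62 = 964 K; P₂ = P₁(V₁/V₂)^n = 2620 kPa.
For an ideal gas ΔU = nCvΔT with Cv = (5/2)R = 20.8 J/(mol·K).
ΔU = 1.38×20.8×(964−267) = 20000 J.

20000 J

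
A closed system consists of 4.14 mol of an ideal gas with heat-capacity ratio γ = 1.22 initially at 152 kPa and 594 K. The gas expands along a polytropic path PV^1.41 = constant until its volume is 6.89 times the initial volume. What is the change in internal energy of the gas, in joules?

-50800 J

V₁ = nRT₁/P₁ = 4.14×8.314×594/152 = 135 L.
Polytropic n=1.41: T₂ = T₁(V₁/V₂)^(n−1) = 594×(0.145)^0.41 = 269 K; P₂ = P₁(V₁/V₂)^n = 10.0 kPa.
For an ideal gas ΔU = nCvΔT with Cv = R/(γ−1) = 37.8 J/(mol·K).
ΔU = 4.14×37.8×(269−594) = -50800 J.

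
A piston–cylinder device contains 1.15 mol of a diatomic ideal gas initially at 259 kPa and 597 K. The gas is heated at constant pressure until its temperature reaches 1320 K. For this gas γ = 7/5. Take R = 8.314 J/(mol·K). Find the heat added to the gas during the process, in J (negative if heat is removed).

24200 J

V₁ = nRT₁/P₁ = 1.15×8.314×597/259 = 22.0 L.
Isobaric: P stays 259 kPa; V/T = const ⇒ T₂ = 1320 K, V₂ = 48.7 L.
W = PΔV = 259×(48.7−22.0) kPa·L = 6910 J.
ΔU = nCvΔT = 1.15×20.8×(1320−597) = 17300 J.
Q = ΔU + W = nCpΔT = 24200 J.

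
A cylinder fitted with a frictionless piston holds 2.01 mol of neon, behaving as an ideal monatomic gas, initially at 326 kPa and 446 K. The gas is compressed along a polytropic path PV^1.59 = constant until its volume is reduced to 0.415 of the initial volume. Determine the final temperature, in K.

V₁ = nRT₁/P₁ = 2.01×8.314×446/326 = 22.9 L.
Polytropic n=1.59: T₂ = T₁(V₁/V₂)^(n−1) = 446×(2.41)^0.59 = 749 K; P₂ = P₁(V₁/V₂)^n = 1320 kPa.

749 K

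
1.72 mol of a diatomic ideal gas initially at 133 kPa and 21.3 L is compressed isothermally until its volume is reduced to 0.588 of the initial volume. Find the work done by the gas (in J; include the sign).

T₁ = P₁V₁/(nR) = 133×21.3/(1.72×8.314) = 198 K.
Isothermal: T stays 198 K; PV = const ⇒ V₂ = 12.5 L, P₂ = 226 kPa.
W = nRT ln(V₂/V₁) = 1.72×8.314×198×ln(0.588) = -1500 J.

-1500 J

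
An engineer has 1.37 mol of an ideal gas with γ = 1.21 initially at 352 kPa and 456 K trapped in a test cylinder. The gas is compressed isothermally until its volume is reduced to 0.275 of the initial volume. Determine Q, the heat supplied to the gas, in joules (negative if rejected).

V₁ = nRT₁/P₁ = 1.37×8.314×456/352 = 14.8 L.
Isothermal: T stays 456 K; PV = const ⇒ V₂ = 4.06 L, P₂ = 1280 kPa.
ΔU = 0 (ideal gas, T constant).
W = nRT ln(V₂/V₁) = 1.37×8.314×456×ln(0.275) = -6710 J.
Q = ΔU + W = -6710 J.

-6710 J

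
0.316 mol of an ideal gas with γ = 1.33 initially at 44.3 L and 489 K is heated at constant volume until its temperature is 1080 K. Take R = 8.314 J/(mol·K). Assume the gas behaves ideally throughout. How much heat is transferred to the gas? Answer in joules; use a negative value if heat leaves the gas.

4710 J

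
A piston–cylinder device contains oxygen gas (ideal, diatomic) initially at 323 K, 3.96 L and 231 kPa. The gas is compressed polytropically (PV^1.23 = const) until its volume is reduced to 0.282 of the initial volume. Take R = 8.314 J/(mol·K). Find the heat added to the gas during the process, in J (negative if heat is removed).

-571 J

n = P₁V₁/(RT₁) = 231×3.96/(8.314×323) = 0.341 mol.
Polytropic n=1.23: T₂ = T₁(V₁/V₂)^(n−1) = 323×(3.55)^0.23 = 432 K; P₂ = P₁(V₁/V₂)^n = 1100 kPa.
W = (P₁V₁−P₂V₂)/(n−1) = (231×3.96−1100×1.12)/0.23 = -1340 J.
ΔU = nCvΔT = 0.341×20.8×(432−323) = 773 J.
Q = ΔU + W = -571 J.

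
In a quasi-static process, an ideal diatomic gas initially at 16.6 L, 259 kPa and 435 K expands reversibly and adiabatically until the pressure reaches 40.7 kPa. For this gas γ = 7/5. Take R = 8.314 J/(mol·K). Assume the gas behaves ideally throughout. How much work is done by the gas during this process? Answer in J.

4410 J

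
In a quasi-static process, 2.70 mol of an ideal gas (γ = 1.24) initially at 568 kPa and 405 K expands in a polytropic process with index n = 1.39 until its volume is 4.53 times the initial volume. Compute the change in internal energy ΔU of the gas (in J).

V₁ = nRT₁/P₁ = 2.70×8.314×405/568 = 16.0 L.
Polytropic n=1.39: T₂ = T₁(V₁/V₂)^(n−1) = 405×(0.221)^0.39 = 225 K; P₂ = P₁(V₁/V₂)^n = 69.6 kPa.
For an ideal gas ΔU = nCvΔT with Cv = R/(γ−1) = 34.6 J/(mol·K).
ΔU = 2.70×34.6×(225−405) = -16900 J.

-16900 J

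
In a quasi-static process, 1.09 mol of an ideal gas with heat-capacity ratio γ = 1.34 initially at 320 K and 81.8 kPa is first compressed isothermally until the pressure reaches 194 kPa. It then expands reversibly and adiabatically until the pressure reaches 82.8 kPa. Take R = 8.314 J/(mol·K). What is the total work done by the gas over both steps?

V₁ = nRT₁/P₁ = 1.09×8.314×320/81.8 = 35.5 L.
Step 1 — Isothermal: T stays 320 K; PV = const ⇒ V₂ = 14.9 L, P₂ = 194 kPa.
ΔU = 0 (ideal gas, T constant).
W = nRT ln(V₂/V₁) = 1.09×8.314×320×ln(0.422) = -2500 J.
Q = ΔU + W = -2500 J.
State after step 1: P = 194 kPa, V = 14.9 L, T = 320 K.
Step 2 — Adiabatic: T₂/T₁ = (P₂/P₁)^((γ−1)/γ) ⇒ T₂ = 320×(0.427)^0.254 = 258 K; V₂ = 28.2 L.
ΔU = nCvΔT = 1.09×24.5×(258−320) = -1660 J.
Q = 0 for an adiabatic process, so W = −ΔU = 1660 J.
Net over both steps: W = -847 J, Q = -2500 J, ΔU = -1660 J.

-847 J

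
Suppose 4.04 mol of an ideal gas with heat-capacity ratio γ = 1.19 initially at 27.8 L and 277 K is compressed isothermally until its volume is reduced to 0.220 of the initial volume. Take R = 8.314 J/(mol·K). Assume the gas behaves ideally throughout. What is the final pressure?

P₁ = nRT₁/V₁ = 4.04×8.314×277/27.8 = 335 kPa.
Isothermal: T stays 277 K; PV = const ⇒ V₂ = 6.12 L, P₂ = 1520 kPa.

1520 kPa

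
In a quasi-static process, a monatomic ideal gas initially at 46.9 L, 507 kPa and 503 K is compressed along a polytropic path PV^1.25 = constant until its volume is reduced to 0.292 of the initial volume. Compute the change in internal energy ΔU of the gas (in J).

12900 J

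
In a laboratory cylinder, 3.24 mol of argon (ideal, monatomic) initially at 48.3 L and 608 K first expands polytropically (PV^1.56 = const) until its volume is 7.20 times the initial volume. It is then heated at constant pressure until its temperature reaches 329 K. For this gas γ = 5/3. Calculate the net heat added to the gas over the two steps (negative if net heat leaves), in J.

P₁ = nRT₁/V₁ = 3.24×8.314×608/48.3 = 339 kPa.
Step 1 — Polytropic n=1.56: T₂ = T₁(V₁/V₂)^(n−1) = 608×(0.139)^0.56 = 201 K; P₂ = P₁(V₁/V₂)^n = 15.6 kPa.
W = (P₁V₁−P₂V₂)/(n−1) = (339×48.3−15.6×348)/0.56 = 19600 J.
ΔU = nCvΔT = 3.24×12.5×(201−608) = -16400 J.
Q = ΔU + W = 3130 J.
State after step 1: P = 15.6 kPa, V = 348 L, T = 201 K.
Step 2 — Isobaric: P stays 15.6 kPa; V/T = const ⇒ T₂ = 329 K, V₂ = 568 L.
W = PΔV = 15.6×(568−348) kPa·L = 3440 J.
ΔU = nCvΔT = 3.24×12.5×(329−201) = 5160 J.
Q = ΔU + W = nCpΔT = 8600 J.
Net over both steps: W = 23000 J, Q = 11700 J, ΔU = -11300 J.

11700 J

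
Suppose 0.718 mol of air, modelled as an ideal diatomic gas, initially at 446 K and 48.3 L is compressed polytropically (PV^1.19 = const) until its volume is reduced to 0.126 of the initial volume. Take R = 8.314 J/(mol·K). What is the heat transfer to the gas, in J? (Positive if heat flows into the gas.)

-3550 J

P₁ = nRT₁/V₁ = 0.718×8.314×446/48.3 = 55.1 kPa.
Polytropic n=1.19: T₂ = T₁(V₁/V₂)^(n−1) = 446×(7.94)^0.19 = 661 K; P₂ = P₁(V₁/V₂)^n = 648 kPa.
W = (P₁V₁−P₂V₂)/(n−1) = (55.1×48.3−648×6.09)/0.19 = -6760 J.
ΔU = nCvΔT = 0.718×20.8×(661−446) = 3210 J.
Q = ΔU + W = -3550 J.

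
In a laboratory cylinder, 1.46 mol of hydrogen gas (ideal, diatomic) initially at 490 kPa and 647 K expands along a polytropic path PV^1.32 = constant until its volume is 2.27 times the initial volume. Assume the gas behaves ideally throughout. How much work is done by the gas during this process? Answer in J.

V₁ = nRT₁/P₁ = 1.46×8.314×647/490 = 16.0 L.
Polytropic n=1.32: T₂ = T₁(V₁/V₂)^(n−1) = 647×(0.441)^0.32 = 498 K; P₂ = P₁(V₁/V₂)^n = 166 kPa.
W = (P₁V₁−P₂V₂)/(n−1) = (490×16.0−166×36.4)/0.32 = 5660 J.

5660 J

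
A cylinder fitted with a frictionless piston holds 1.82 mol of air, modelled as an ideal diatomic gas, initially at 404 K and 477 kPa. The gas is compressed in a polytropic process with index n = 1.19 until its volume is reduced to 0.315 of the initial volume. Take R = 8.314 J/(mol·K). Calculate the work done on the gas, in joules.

V₁ = nRT₁/P₁ = 1.82×8.314×404/477 = 12.8 L.
Polytropic n=1.19: T₂ = T₁(V₁/V₂)^(n−1) = 404×(3.17)^0.19 = 503 K; P₂ = P₁(V₁/V₂)^n = 1890 kPa.
W = (P₁V₁−P₂V₂)/(n−1) = (477×12.8−1890×4.04)/0.19 = -7900 J.
Work done on the gas = −W_by = 7900 J.

7900 J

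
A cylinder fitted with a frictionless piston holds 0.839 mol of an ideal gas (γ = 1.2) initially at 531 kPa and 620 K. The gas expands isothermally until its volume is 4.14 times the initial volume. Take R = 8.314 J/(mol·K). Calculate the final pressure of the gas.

V₁ = nRT₁/P₁ = 0.839×8.314×620/531 = 8.14 L.
Isothermal: T stays 620 K; PV = const ⇒ V₂ = 33.7 L, P₂ = 128 kPa.

128 kPa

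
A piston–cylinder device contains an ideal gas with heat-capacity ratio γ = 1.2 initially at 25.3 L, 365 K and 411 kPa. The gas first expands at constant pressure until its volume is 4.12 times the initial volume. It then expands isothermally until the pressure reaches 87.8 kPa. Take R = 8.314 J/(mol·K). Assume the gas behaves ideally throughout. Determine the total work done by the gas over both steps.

n = P₁V₁/(RT₁) = 411×25.3/(8.314×365) = 3.43 mol.
Step 1 — Isobaric: P stays 411 kPa; V/T = const ⇒ T₂ = 1500 K, V₂ = 104 L.
W = PΔV = 411×(104−25.3) kPa·L = 32400 J.
ΔU = nCvΔT = 3.43×41.6×(1500−365) = 162000 J.
Q = ΔU + W = nCpΔT = 195000 J.
State after step 1: P = 411 kPa, V = 104 L, T = 1500 K.
Step 2 — Isothermal: T stays 1500 K; PV = const ⇒ V₂ = 488 L, P₂ = 87.8 kPa.
ΔU = 0 (ideal gas, T constant).
W = nRT ln(V₂/V₁) = 3.43×8.314×1500×ln(4.68) = 66100 J.
Q = ΔU + W = 66100 J.
Net over both steps: W = 98600 J, Q = 261000 J, ΔU = 162000 J.

98600 J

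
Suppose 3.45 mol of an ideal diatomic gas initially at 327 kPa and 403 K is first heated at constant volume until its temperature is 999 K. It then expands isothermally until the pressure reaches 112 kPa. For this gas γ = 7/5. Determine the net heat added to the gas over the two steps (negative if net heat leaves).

V₁ = nRT₁/P₁ = 3.45×8.314×403/327 = 35.3 L.
Step 1 — Isochoric: V stays 35.3 L; P/T = const ⇒ T₂ = 999 K, P₂ = 811 kPa.
W = 0 (no volume change).
ΔU = nCvΔT = 3.45×20.8×(999−403) = 42700 J.
Q = ΔU = 42700 J.
State after step 1: P = 811 kPa, V = 35.3 L, T = 999 K.
Step 2 — Isothermal: T stays 999 K; PV = const ⇒ V₂ = 256 L, P₂ = 112 kPa.
ΔU = 0 (ideal gas, T constant).
W = nRT ln(V₂/V₁) = 3.45×8.314×999×ln(7.24) = 56700 J.
Q = ΔU + W = 56700 J.
Net over both steps: W = 56700 J, Q = 99500 J, ΔU = 42700 J.

99500 J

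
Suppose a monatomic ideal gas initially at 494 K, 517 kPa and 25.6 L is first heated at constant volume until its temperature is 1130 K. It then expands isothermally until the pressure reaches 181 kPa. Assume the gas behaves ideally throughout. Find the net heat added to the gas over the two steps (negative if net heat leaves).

82400 J

n = P₁V₁/(RT₁) = 517×25.6/(8.314×494) = 3.22 mol.
Step 1 — Isochoric: V stays 25.6 L; P/T = const ⇒ T₂ = 1130 K, P₂ = 1180 kPa.
W = 0 (no volume change).
ΔU = nCvΔT = 3.22×12.5×(1130−494) = 25600 J.
Q = ΔU = 25600 J.
State after step 1: P = 1180 kPa, V = 25.6 L, T = 1130 K.
Step 2 — Isothermal: T stays 1130 K; PV = const ⇒ V₂ = 167 L, P₂ = 181 kPa.
ΔU = 0 (ideal gas, T constant).
W = nRT ln(V₂/V₁) = 3.22×8.314×1130×ln(6.53) = 56800 J.
Q = ΔU + W = 56800 J.
Net over both steps: W = 56800 J, Q = 82400 J, ΔU = 25600 J.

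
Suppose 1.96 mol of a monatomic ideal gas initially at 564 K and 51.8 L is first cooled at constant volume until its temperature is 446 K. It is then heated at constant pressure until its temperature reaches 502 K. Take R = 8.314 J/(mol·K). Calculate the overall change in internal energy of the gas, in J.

-1520 J

P₁ = nRT₁/V₁ = 1.96×8.314×564/51.8 = 177 kPa.
Step 1 — Isochoric: V stays 51.8 L; P/T = const ⇒ T₂ = 446 K, P₂ = 140 kPa.
W = 0 (no volume change).
ΔU = nCvΔT = 1.96×12.5×(446−564) = -2880 J.
Q = ΔU = -2880 J.
State after step 1: P = 140 kPa, V = 51.8 L, T = 446 K.
Step 2 — Isobaric: P stays 140 kPa; V/T = const ⇒ T₂ = 502 K, V₂ = 58.3 L.
W = PΔV = 140×(58.3−51.8) kPa·L = 913 J.
ΔU = nCvΔT = 1.96×12.5×(502−446) = 1370 J.
Q = ΔU + W = nCpΔT = 2280 J.
Net over both steps: W = 913 J, Q = -603 J, ΔU = -1520 J.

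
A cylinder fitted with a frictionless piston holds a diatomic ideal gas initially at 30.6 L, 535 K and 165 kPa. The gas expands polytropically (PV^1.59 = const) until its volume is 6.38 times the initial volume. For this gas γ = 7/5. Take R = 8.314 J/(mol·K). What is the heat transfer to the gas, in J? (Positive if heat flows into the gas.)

-2700 J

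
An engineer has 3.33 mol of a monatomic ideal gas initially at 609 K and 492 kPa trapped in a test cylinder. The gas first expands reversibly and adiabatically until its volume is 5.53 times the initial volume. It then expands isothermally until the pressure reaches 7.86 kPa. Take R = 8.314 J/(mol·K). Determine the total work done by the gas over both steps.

V₁ = nRT₁/P₁ = 3.33×8.314×609/492 = 34.3 L.
Step 1 — Adiabatic: TV^(γ−1) = const ⇒ T₂ = 609×(0.181)^0.667 = 195 K; PV^γ = const ⇒ P₂ = 28.5 kPa.
ΔU = nCvΔT = 3.33×12.5×(195−609) = -17200 J.
Q = 0 for an adiabatic process, so W = −ΔU = 17200 J.
State after step 1: P = 28.5 kPa, V = 190 L, T = 195 K.
Step 2 — Isothermal: T stays 195 K; PV = const ⇒ V₂ = 686 L, P₂ = 7.86 kPa.
ΔU = 0 (ideal gas, T constant).
W = nRT ln(V₂/V₁) = 3.33×8.314×195×ln(3.62) = 6940 J.
Q = ΔU + W = 6940 J.
Net over both steps: W = 24100 J, Q = 6940 J, ΔU = -17200 J.

24100 J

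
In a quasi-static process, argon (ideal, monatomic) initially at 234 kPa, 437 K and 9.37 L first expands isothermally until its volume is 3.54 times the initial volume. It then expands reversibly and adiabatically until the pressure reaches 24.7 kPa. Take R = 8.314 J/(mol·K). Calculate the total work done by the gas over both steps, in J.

3840 J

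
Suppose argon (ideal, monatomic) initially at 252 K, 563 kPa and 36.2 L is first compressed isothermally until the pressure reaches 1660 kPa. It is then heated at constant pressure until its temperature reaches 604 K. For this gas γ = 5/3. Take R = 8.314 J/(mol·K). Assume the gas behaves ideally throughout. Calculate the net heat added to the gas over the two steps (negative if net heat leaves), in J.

n = P₁V₁/(RT₁) = 563×36.2/(8.314×252) = 9.73 mol.
Step 1 — Isothermal: T stays 252 K; PV = const ⇒ V₂ = 12.3 L, P₂ = 1660 kPa.
ΔU = 0 (ideal gas, T constant).
W = nRT ln(V₂/V₁) = 9.73×8.314×252×ln(0.339) = -22000 J.
Q = ΔU + W = -22000 J.
State after step 1: P = 1660 kPa, V = 12.3 L, T = 252 K.
Step 2 — Isobaric: P stays 1660 kPa; V/T = const ⇒ T₂ = 604 K, V₂ = 29.4 L.
W = PΔV = 1660×(29.4−12.3) kPa·L = 28500 J.
ΔU = nCvΔT = 9.73×12.5×(604−252) = 42700 J.
Q = ΔU + W = nCpΔT = 71200 J.
Net over both steps: W = 6430 J, Q = 49100 J, ΔU = 42700 J.

49100 J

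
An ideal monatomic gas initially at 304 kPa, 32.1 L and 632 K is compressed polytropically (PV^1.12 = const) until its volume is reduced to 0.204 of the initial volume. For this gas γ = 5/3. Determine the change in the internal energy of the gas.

3080 J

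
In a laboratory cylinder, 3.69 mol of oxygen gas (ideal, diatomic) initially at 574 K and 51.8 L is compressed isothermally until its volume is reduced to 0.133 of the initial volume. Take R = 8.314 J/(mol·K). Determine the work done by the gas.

P₁ = nRT₁/V₁ = 3.69×8.314×574/51.8 = 340 kPa.
Isothermal: T stays 574 K; PV = const ⇒ V₂ = 6.89 L, P₂ = 2560 kPa.
W = nRT ln(V₂/V₁) = 3.69×8.314×574×ln(0.133) = -35500 J.

-35500 J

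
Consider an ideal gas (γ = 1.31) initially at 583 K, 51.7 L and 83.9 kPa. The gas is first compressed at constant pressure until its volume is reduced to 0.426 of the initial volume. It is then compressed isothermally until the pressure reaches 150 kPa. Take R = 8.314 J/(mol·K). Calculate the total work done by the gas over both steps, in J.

n = P₁V₁/(RT₁) = 83.9×51.7/(8.314×583) = 0.895 mol.
Step 1 — Isobaric: P stays 83.9 kPa; V/T = const ⇒ T₂ = 248 K, V₂ = 22.0 L.
W = PΔV = 83.9×(22.0−51.7) kPa·L = -2490 J.
ΔU = nCvΔT = 0.895×26.8×(248−583) = -8030 J.
Q = ΔU + W = nCpΔT = -10500 J.
State after step 1: P = 83.9 kPa, V = 22.0 L, T = 248 K.
Step 2 — Isothermal: T stays 248 K; PV = const ⇒ V₂ = 12.3 L, P₂ = 150 kPa.
ΔU = 0 (ideal gas, T constant).
W = nRT ln(V₂/V₁) = 0.895×8.314×248×ln(0.559) = -1070 J.
Q = ΔU + W = -1070 J.
Net over both steps: W = -3560 J, Q = -11600 J, ΔU = -8030 J.

-3560 J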